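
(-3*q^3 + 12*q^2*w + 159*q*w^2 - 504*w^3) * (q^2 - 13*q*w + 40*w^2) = -3*q^5 + 51*q^4*w - 117*q^3*w^2 - 2091*q^2*w^3 + 12912*q*w^4 - 20160*w^5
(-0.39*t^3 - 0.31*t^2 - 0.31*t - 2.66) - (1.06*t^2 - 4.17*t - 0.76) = -0.39*t^3 - 1.37*t^2 + 3.86*t - 1.9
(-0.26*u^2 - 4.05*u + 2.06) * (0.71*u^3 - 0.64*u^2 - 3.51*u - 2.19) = -0.1846*u^5 - 2.7091*u^4 + 4.9672*u^3 + 13.4665*u^2 + 1.6389*u - 4.5114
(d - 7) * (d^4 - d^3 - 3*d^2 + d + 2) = d^5 - 8*d^4 + 4*d^3 + 22*d^2 - 5*d - 14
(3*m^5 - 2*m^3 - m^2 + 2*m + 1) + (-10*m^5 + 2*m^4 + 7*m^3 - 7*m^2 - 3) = -7*m^5 + 2*m^4 + 5*m^3 - 8*m^2 + 2*m - 2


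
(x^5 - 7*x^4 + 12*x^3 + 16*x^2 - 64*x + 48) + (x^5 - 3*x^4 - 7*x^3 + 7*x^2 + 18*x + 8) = 2*x^5 - 10*x^4 + 5*x^3 + 23*x^2 - 46*x + 56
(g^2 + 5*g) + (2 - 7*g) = g^2 - 2*g + 2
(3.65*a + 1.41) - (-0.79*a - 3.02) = 4.44*a + 4.43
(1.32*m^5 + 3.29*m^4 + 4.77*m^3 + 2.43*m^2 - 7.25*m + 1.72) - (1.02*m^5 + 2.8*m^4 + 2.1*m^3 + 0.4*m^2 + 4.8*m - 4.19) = 0.3*m^5 + 0.49*m^4 + 2.67*m^3 + 2.03*m^2 - 12.05*m + 5.91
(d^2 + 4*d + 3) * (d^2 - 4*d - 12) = d^4 - 25*d^2 - 60*d - 36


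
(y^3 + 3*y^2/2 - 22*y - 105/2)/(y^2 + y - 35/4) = 2*(y^2 - 2*y - 15)/(2*y - 5)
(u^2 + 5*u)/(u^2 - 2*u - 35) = u/(u - 7)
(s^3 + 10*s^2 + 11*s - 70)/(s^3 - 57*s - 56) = (s^2 + 3*s - 10)/(s^2 - 7*s - 8)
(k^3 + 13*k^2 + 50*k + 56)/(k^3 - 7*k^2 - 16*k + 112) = (k^2 + 9*k + 14)/(k^2 - 11*k + 28)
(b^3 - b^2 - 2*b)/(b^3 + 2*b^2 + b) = (b - 2)/(b + 1)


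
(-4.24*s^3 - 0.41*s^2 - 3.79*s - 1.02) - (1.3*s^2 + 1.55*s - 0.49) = -4.24*s^3 - 1.71*s^2 - 5.34*s - 0.53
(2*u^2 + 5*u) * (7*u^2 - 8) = 14*u^4 + 35*u^3 - 16*u^2 - 40*u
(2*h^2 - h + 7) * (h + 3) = 2*h^3 + 5*h^2 + 4*h + 21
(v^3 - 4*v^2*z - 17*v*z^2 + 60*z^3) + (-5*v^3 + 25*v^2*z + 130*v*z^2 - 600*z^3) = -4*v^3 + 21*v^2*z + 113*v*z^2 - 540*z^3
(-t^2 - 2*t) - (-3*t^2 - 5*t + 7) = 2*t^2 + 3*t - 7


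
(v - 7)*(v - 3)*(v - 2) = v^3 - 12*v^2 + 41*v - 42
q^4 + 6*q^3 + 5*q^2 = q^2*(q + 1)*(q + 5)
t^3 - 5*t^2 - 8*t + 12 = (t - 6)*(t - 1)*(t + 2)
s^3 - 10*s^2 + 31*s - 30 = (s - 5)*(s - 3)*(s - 2)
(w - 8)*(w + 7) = w^2 - w - 56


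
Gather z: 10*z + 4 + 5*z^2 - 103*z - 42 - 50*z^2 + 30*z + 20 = -45*z^2 - 63*z - 18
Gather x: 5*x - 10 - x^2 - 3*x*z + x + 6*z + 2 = -x^2 + x*(6 - 3*z) + 6*z - 8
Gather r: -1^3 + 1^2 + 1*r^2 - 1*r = r^2 - r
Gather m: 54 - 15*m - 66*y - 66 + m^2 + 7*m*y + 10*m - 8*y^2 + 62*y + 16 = m^2 + m*(7*y - 5) - 8*y^2 - 4*y + 4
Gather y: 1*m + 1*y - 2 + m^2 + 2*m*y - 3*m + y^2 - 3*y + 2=m^2 - 2*m + y^2 + y*(2*m - 2)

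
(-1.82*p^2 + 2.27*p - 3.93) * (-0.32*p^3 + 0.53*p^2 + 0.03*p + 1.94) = 0.5824*p^5 - 1.691*p^4 + 2.4061*p^3 - 5.5456*p^2 + 4.2859*p - 7.6242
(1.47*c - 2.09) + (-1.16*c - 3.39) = 0.31*c - 5.48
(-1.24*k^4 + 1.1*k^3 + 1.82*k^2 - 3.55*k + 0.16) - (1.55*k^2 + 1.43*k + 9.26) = -1.24*k^4 + 1.1*k^3 + 0.27*k^2 - 4.98*k - 9.1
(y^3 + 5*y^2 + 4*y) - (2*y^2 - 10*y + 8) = y^3 + 3*y^2 + 14*y - 8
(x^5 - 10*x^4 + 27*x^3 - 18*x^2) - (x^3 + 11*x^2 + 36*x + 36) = x^5 - 10*x^4 + 26*x^3 - 29*x^2 - 36*x - 36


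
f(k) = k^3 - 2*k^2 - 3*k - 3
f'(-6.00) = 129.00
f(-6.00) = -273.00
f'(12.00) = 381.00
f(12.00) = 1401.00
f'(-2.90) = 33.83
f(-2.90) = -35.51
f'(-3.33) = 43.59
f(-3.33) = -52.11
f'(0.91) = -4.16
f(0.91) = -6.63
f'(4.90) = 49.43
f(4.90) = 51.93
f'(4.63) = 42.79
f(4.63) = 39.49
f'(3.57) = 20.95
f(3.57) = 6.30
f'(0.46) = -4.21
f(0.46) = -4.71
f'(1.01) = -3.98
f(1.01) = -7.04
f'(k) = 3*k^2 - 4*k - 3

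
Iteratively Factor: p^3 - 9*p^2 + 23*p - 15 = (p - 3)*(p^2 - 6*p + 5) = (p - 5)*(p - 3)*(p - 1)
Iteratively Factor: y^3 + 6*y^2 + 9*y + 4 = (y + 1)*(y^2 + 5*y + 4) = (y + 1)^2*(y + 4)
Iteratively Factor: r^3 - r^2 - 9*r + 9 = (r + 3)*(r^2 - 4*r + 3) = (r - 1)*(r + 3)*(r - 3)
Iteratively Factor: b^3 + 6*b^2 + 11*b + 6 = (b + 2)*(b^2 + 4*b + 3) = (b + 2)*(b + 3)*(b + 1)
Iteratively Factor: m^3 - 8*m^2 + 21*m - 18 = (m - 3)*(m^2 - 5*m + 6) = (m - 3)^2*(m - 2)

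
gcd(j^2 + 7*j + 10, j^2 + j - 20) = j + 5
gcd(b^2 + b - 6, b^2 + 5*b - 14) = b - 2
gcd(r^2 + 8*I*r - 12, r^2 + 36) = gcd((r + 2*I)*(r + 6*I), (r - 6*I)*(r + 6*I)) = r + 6*I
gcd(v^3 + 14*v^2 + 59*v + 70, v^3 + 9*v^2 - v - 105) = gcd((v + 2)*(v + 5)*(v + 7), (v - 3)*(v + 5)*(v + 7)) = v^2 + 12*v + 35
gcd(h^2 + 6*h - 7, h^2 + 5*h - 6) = h - 1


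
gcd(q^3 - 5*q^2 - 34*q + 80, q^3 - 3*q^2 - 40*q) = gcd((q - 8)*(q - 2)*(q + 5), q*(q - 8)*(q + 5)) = q^2 - 3*q - 40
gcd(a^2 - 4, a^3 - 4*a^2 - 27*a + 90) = 1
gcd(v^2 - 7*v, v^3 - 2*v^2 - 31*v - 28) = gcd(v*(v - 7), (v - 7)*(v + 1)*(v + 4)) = v - 7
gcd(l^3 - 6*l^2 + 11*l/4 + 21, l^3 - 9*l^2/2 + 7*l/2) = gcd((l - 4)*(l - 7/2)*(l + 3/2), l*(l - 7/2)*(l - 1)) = l - 7/2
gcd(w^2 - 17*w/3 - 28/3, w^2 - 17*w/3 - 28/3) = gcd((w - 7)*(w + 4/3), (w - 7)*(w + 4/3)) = w^2 - 17*w/3 - 28/3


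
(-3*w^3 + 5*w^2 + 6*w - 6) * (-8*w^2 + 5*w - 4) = 24*w^5 - 55*w^4 - 11*w^3 + 58*w^2 - 54*w + 24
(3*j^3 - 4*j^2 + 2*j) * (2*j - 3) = 6*j^4 - 17*j^3 + 16*j^2 - 6*j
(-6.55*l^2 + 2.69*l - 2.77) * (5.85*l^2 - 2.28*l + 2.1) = -38.3175*l^4 + 30.6705*l^3 - 36.0927*l^2 + 11.9646*l - 5.817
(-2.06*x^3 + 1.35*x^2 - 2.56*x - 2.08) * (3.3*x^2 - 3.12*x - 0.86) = -6.798*x^5 + 10.8822*x^4 - 10.8884*x^3 - 0.0377999999999998*x^2 + 8.6912*x + 1.7888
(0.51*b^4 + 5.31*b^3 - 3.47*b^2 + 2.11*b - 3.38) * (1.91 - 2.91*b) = -1.4841*b^5 - 14.478*b^4 + 20.2398*b^3 - 12.7678*b^2 + 13.8659*b - 6.4558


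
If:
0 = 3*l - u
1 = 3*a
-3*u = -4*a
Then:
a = 1/3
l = 4/27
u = 4/9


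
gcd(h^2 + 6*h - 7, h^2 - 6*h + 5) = h - 1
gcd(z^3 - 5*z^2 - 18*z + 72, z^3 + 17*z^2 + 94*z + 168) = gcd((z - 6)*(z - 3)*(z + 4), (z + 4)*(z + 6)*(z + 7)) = z + 4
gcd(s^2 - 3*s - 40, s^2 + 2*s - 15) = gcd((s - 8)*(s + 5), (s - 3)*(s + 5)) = s + 5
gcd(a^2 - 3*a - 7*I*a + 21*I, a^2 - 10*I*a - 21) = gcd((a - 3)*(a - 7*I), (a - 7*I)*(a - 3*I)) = a - 7*I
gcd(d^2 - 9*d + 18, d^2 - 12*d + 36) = d - 6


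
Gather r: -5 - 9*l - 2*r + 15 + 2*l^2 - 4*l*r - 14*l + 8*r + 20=2*l^2 - 23*l + r*(6 - 4*l) + 30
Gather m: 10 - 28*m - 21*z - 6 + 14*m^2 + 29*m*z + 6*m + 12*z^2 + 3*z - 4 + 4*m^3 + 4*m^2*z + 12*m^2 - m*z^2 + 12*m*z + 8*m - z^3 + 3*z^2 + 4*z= 4*m^3 + m^2*(4*z + 26) + m*(-z^2 + 41*z - 14) - z^3 + 15*z^2 - 14*z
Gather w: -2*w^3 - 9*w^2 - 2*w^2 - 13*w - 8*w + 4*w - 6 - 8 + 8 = -2*w^3 - 11*w^2 - 17*w - 6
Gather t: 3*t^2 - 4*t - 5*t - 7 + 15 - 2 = 3*t^2 - 9*t + 6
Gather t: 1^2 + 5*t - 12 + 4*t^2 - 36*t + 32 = 4*t^2 - 31*t + 21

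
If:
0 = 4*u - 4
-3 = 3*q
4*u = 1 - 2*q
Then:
No Solution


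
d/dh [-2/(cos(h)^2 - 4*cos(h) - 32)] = 4*(2 - cos(h))*sin(h)/(sin(h)^2 + 4*cos(h) + 31)^2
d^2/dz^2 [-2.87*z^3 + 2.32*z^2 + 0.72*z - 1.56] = 4.64 - 17.22*z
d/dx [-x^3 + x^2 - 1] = x*(2 - 3*x)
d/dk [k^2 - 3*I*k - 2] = 2*k - 3*I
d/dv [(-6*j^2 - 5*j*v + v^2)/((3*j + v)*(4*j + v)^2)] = v*(57*j^2 + 14*j*v - v^2)/(576*j^5 + 816*j^4*v + 460*j^3*v^2 + 129*j^2*v^3 + 18*j*v^4 + v^5)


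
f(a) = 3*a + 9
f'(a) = 3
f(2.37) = 16.11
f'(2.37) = 3.00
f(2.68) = 17.04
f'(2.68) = 3.00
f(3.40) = 19.20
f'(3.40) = 3.00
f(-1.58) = 4.26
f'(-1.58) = 3.00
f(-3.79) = -2.37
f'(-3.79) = 3.00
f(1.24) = 12.72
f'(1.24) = 3.00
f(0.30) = 9.90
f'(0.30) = 3.00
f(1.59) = 13.77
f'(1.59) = 3.00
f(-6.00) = -9.00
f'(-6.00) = 3.00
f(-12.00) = -27.00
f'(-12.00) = 3.00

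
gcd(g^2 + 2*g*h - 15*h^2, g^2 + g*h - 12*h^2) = g - 3*h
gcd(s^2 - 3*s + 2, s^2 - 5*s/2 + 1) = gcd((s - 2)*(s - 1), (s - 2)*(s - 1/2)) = s - 2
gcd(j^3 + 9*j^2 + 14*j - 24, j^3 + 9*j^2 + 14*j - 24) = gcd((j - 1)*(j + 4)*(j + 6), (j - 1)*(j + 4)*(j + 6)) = j^3 + 9*j^2 + 14*j - 24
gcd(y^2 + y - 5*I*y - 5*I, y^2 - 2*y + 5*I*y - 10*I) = 1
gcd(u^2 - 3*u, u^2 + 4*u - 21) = u - 3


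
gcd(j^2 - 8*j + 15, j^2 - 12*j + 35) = j - 5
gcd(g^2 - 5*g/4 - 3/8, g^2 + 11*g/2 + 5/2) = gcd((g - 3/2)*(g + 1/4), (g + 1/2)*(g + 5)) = 1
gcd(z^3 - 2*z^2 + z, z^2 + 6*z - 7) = z - 1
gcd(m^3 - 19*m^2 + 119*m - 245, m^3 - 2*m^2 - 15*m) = m - 5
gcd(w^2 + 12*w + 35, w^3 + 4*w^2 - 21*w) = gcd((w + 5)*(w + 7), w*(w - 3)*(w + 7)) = w + 7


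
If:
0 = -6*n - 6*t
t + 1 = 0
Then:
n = 1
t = -1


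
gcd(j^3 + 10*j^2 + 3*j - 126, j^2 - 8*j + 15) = j - 3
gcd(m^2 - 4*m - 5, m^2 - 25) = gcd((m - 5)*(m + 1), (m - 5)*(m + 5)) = m - 5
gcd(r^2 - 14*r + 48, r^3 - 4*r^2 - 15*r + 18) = r - 6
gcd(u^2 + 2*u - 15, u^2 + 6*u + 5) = u + 5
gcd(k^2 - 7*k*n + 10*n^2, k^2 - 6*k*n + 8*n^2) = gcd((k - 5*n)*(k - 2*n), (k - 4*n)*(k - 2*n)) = k - 2*n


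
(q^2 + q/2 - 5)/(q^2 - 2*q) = (q + 5/2)/q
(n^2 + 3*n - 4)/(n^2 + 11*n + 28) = (n - 1)/(n + 7)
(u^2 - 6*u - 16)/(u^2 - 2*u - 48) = (u + 2)/(u + 6)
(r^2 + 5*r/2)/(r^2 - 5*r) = (r + 5/2)/(r - 5)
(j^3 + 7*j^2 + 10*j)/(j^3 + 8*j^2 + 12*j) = (j + 5)/(j + 6)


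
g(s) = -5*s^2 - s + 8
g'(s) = -10*s - 1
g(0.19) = 7.63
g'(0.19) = -2.90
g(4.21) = -84.83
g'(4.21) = -43.10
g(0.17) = 7.69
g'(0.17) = -2.70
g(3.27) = -48.73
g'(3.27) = -33.70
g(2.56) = -27.33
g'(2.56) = -26.60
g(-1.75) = -5.56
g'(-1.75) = 16.50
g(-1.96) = -9.25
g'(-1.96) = 18.60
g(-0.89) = 4.93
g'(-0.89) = 7.90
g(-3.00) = -34.00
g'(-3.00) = 29.00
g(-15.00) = -1102.00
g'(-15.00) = 149.00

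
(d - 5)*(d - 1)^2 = d^3 - 7*d^2 + 11*d - 5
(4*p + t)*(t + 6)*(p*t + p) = 4*p^2*t^2 + 28*p^2*t + 24*p^2 + p*t^3 + 7*p*t^2 + 6*p*t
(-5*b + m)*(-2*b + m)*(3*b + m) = 30*b^3 - 11*b^2*m - 4*b*m^2 + m^3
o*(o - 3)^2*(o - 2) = o^4 - 8*o^3 + 21*o^2 - 18*o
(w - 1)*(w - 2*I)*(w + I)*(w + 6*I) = w^4 - w^3 + 5*I*w^3 + 8*w^2 - 5*I*w^2 - 8*w + 12*I*w - 12*I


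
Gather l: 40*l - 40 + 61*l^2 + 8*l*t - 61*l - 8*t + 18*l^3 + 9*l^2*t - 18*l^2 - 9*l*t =18*l^3 + l^2*(9*t + 43) + l*(-t - 21) - 8*t - 40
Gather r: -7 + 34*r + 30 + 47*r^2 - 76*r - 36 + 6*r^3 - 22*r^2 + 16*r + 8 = 6*r^3 + 25*r^2 - 26*r - 5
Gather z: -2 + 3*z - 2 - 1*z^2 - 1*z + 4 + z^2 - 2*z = 0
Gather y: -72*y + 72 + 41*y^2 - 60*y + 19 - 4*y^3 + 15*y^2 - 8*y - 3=-4*y^3 + 56*y^2 - 140*y + 88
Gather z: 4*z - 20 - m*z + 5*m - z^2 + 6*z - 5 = 5*m - z^2 + z*(10 - m) - 25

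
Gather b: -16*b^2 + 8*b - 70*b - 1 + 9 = -16*b^2 - 62*b + 8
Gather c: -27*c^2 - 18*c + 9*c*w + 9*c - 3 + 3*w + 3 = -27*c^2 + c*(9*w - 9) + 3*w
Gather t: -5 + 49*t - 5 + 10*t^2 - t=10*t^2 + 48*t - 10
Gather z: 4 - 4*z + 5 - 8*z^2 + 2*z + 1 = -8*z^2 - 2*z + 10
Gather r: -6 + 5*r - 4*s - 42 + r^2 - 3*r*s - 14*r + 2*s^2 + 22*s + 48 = r^2 + r*(-3*s - 9) + 2*s^2 + 18*s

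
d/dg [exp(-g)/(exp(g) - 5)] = (5 - 2*exp(g))*exp(-g)/(exp(2*g) - 10*exp(g) + 25)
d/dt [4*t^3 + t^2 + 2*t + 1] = 12*t^2 + 2*t + 2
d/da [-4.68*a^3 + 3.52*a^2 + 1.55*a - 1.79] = -14.04*a^2 + 7.04*a + 1.55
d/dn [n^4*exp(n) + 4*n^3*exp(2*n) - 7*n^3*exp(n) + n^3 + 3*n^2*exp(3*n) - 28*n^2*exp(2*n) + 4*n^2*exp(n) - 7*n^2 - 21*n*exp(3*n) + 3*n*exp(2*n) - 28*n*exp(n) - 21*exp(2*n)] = n^4*exp(n) + 8*n^3*exp(2*n) - 3*n^3*exp(n) + 9*n^2*exp(3*n) - 44*n^2*exp(2*n) - 17*n^2*exp(n) + 3*n^2 - 57*n*exp(3*n) - 50*n*exp(2*n) - 20*n*exp(n) - 14*n - 21*exp(3*n) - 39*exp(2*n) - 28*exp(n)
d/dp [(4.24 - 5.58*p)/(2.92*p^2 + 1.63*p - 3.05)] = (16.2936*p^2 - 24.7616*p + 10.1078)/(8.5264*p^4 + 9.5192*p^3 - 15.1551*p^2 - 9.943*p + 9.3025)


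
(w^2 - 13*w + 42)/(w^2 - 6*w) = (w - 7)/w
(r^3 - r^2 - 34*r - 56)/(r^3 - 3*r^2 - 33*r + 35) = (r^2 + 6*r + 8)/(r^2 + 4*r - 5)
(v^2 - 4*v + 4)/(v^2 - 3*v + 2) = (v - 2)/(v - 1)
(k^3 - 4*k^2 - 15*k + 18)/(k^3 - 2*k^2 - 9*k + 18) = (k^2 - 7*k + 6)/(k^2 - 5*k + 6)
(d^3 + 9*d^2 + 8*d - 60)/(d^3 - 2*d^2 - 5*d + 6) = (d^3 + 9*d^2 + 8*d - 60)/(d^3 - 2*d^2 - 5*d + 6)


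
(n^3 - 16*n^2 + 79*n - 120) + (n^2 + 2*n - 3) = n^3 - 15*n^2 + 81*n - 123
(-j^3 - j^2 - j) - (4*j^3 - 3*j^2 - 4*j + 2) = -5*j^3 + 2*j^2 + 3*j - 2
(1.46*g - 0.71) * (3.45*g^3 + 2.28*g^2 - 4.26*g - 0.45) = 5.037*g^4 + 0.8793*g^3 - 7.8384*g^2 + 2.3676*g + 0.3195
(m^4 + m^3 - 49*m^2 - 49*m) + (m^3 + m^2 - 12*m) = m^4 + 2*m^3 - 48*m^2 - 61*m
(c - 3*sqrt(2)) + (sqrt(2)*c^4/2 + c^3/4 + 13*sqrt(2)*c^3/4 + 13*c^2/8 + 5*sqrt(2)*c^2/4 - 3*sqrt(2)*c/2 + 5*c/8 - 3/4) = sqrt(2)*c^4/2 + c^3/4 + 13*sqrt(2)*c^3/4 + 13*c^2/8 + 5*sqrt(2)*c^2/4 - 3*sqrt(2)*c/2 + 13*c/8 - 3*sqrt(2) - 3/4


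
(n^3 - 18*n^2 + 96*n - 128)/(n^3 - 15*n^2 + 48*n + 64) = (n - 2)/(n + 1)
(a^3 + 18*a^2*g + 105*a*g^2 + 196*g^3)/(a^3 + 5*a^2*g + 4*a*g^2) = (a^2 + 14*a*g + 49*g^2)/(a*(a + g))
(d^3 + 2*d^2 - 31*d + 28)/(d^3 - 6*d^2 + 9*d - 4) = (d + 7)/(d - 1)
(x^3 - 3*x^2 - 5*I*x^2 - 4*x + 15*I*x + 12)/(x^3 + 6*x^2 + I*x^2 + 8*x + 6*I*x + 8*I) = (x^3 + x^2*(-3 - 5*I) + x*(-4 + 15*I) + 12)/(x^3 + x^2*(6 + I) + x*(8 + 6*I) + 8*I)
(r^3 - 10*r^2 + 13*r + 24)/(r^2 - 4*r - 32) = (r^2 - 2*r - 3)/(r + 4)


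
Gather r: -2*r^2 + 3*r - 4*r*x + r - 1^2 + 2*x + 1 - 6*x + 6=-2*r^2 + r*(4 - 4*x) - 4*x + 6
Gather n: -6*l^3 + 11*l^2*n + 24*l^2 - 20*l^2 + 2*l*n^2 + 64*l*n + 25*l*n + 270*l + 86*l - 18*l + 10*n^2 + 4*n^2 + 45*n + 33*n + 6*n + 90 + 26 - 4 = -6*l^3 + 4*l^2 + 338*l + n^2*(2*l + 14) + n*(11*l^2 + 89*l + 84) + 112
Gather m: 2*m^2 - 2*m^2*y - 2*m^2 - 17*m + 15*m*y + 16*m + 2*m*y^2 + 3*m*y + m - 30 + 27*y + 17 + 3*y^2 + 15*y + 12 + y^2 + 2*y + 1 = -2*m^2*y + m*(2*y^2 + 18*y) + 4*y^2 + 44*y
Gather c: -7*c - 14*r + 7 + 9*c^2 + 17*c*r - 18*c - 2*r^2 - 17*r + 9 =9*c^2 + c*(17*r - 25) - 2*r^2 - 31*r + 16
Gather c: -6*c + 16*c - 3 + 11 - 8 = 10*c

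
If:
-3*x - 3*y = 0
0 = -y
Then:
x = 0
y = 0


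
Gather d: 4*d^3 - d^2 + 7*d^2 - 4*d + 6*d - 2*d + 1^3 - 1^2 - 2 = 4*d^3 + 6*d^2 - 2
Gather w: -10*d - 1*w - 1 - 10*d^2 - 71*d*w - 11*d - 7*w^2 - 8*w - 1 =-10*d^2 - 21*d - 7*w^2 + w*(-71*d - 9) - 2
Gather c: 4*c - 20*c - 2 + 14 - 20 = -16*c - 8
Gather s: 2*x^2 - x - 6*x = 2*x^2 - 7*x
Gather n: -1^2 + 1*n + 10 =n + 9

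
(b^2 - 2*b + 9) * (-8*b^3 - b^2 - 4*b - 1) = -8*b^5 + 15*b^4 - 74*b^3 - 2*b^2 - 34*b - 9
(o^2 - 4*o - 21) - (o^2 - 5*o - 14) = o - 7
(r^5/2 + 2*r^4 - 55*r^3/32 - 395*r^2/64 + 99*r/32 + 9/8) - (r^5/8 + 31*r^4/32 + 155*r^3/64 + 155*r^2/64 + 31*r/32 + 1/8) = 3*r^5/8 + 33*r^4/32 - 265*r^3/64 - 275*r^2/32 + 17*r/8 + 1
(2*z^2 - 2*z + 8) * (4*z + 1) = 8*z^3 - 6*z^2 + 30*z + 8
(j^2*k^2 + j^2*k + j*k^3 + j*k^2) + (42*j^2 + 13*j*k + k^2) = j^2*k^2 + j^2*k + 42*j^2 + j*k^3 + j*k^2 + 13*j*k + k^2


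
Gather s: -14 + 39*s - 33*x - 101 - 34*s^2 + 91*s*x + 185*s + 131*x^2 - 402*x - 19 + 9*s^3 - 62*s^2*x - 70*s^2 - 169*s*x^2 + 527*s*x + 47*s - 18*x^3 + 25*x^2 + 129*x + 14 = 9*s^3 + s^2*(-62*x - 104) + s*(-169*x^2 + 618*x + 271) - 18*x^3 + 156*x^2 - 306*x - 120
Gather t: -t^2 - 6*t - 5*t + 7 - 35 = -t^2 - 11*t - 28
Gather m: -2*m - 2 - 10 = -2*m - 12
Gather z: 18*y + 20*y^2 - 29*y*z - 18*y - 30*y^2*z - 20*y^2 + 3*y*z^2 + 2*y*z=3*y*z^2 + z*(-30*y^2 - 27*y)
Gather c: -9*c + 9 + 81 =90 - 9*c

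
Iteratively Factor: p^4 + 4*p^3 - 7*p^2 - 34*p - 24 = (p + 4)*(p^3 - 7*p - 6) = (p + 1)*(p + 4)*(p^2 - p - 6) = (p - 3)*(p + 1)*(p + 4)*(p + 2)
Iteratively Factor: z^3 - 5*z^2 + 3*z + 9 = (z - 3)*(z^2 - 2*z - 3) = (z - 3)^2*(z + 1)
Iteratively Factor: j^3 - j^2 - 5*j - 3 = (j - 3)*(j^2 + 2*j + 1) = (j - 3)*(j + 1)*(j + 1)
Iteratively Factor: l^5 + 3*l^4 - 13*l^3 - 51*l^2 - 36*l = (l - 4)*(l^4 + 7*l^3 + 15*l^2 + 9*l) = l*(l - 4)*(l^3 + 7*l^2 + 15*l + 9) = l*(l - 4)*(l + 1)*(l^2 + 6*l + 9) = l*(l - 4)*(l + 1)*(l + 3)*(l + 3)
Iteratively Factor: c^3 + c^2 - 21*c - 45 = (c - 5)*(c^2 + 6*c + 9) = (c - 5)*(c + 3)*(c + 3)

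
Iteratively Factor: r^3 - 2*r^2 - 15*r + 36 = (r - 3)*(r^2 + r - 12) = (r - 3)^2*(r + 4)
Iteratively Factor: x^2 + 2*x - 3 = (x + 3)*(x - 1)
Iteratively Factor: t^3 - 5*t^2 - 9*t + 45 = (t - 5)*(t^2 - 9) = (t - 5)*(t + 3)*(t - 3)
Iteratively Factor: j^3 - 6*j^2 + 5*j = (j - 5)*(j^2 - j) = j*(j - 5)*(j - 1)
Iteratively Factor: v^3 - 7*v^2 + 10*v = (v - 5)*(v^2 - 2*v) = (v - 5)*(v - 2)*(v)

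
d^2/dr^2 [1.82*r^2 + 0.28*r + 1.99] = 3.64000000000000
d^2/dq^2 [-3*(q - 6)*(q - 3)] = -6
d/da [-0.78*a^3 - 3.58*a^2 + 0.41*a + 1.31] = -2.34*a^2 - 7.16*a + 0.41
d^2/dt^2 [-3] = 0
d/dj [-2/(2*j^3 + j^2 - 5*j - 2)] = 2*(6*j^2 + 2*j - 5)/(2*j^3 + j^2 - 5*j - 2)^2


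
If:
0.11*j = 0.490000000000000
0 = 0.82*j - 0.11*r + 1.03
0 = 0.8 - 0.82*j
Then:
No Solution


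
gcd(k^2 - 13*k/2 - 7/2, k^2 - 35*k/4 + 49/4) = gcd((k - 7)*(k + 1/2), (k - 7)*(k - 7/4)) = k - 7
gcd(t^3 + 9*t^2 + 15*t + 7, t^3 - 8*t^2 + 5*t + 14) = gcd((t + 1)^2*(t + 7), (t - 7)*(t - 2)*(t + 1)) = t + 1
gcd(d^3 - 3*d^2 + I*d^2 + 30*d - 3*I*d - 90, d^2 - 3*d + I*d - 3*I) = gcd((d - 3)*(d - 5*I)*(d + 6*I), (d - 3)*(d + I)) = d - 3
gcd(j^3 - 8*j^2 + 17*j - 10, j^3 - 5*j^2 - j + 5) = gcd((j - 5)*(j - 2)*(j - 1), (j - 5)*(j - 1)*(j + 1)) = j^2 - 6*j + 5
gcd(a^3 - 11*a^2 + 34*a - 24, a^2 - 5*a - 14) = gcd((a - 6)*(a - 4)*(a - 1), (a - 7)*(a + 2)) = 1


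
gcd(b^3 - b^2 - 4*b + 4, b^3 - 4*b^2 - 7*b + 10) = b^2 + b - 2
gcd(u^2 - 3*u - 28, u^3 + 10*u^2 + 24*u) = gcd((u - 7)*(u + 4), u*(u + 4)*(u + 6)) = u + 4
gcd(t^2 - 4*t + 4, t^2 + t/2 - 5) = t - 2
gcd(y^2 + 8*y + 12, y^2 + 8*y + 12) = y^2 + 8*y + 12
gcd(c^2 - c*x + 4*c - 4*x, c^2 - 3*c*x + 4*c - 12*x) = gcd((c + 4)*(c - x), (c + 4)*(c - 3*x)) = c + 4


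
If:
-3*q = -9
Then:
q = 3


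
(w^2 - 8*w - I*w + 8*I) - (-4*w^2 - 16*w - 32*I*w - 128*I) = 5*w^2 + 8*w + 31*I*w + 136*I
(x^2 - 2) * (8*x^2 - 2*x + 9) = 8*x^4 - 2*x^3 - 7*x^2 + 4*x - 18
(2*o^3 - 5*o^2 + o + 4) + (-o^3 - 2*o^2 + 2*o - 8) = o^3 - 7*o^2 + 3*o - 4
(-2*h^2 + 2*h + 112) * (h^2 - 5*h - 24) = -2*h^4 + 12*h^3 + 150*h^2 - 608*h - 2688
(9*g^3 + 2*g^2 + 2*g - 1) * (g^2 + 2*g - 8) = 9*g^5 + 20*g^4 - 66*g^3 - 13*g^2 - 18*g + 8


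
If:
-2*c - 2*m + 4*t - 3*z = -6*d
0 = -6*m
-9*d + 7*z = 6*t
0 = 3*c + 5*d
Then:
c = 5*z/6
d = -z/2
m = 0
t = 23*z/12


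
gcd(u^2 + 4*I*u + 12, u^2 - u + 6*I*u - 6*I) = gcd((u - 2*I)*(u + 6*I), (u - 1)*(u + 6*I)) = u + 6*I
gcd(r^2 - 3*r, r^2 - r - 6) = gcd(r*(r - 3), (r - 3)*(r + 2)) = r - 3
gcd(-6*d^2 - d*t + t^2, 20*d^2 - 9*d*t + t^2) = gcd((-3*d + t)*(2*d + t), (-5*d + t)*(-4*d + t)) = 1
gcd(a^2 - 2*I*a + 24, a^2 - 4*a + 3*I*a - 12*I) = 1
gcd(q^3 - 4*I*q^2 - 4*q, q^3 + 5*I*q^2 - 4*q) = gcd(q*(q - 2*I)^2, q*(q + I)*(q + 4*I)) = q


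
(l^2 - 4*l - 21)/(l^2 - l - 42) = (l + 3)/(l + 6)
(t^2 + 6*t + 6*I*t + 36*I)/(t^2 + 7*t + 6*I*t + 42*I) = (t + 6)/(t + 7)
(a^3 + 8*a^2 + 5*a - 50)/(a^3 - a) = (a^3 + 8*a^2 + 5*a - 50)/(a^3 - a)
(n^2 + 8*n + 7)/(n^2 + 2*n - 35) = (n + 1)/(n - 5)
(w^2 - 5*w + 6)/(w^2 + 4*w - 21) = (w - 2)/(w + 7)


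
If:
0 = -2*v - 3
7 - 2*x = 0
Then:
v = -3/2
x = 7/2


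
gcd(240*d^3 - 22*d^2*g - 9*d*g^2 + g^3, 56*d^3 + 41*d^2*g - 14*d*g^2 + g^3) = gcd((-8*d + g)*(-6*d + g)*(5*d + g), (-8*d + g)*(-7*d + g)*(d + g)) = 8*d - g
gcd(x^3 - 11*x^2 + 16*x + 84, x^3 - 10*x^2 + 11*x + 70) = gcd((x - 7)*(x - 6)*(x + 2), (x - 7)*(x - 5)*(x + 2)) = x^2 - 5*x - 14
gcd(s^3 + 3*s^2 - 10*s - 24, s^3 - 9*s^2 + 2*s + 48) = s^2 - s - 6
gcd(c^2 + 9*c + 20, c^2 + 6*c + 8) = c + 4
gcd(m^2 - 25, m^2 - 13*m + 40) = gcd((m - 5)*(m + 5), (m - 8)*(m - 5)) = m - 5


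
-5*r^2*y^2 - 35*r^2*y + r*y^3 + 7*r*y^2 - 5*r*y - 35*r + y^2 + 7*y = (-5*r + y)*(y + 7)*(r*y + 1)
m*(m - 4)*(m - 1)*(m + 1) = m^4 - 4*m^3 - m^2 + 4*m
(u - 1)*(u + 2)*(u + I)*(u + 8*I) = u^4 + u^3 + 9*I*u^3 - 10*u^2 + 9*I*u^2 - 8*u - 18*I*u + 16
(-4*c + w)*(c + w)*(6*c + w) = -24*c^3 - 22*c^2*w + 3*c*w^2 + w^3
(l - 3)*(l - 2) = l^2 - 5*l + 6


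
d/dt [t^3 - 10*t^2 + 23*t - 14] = 3*t^2 - 20*t + 23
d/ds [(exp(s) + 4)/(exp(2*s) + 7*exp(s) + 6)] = (-(exp(s) + 4)*(2*exp(s) + 7) + exp(2*s) + 7*exp(s) + 6)*exp(s)/(exp(2*s) + 7*exp(s) + 6)^2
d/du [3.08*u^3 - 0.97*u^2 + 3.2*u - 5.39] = 9.24*u^2 - 1.94*u + 3.2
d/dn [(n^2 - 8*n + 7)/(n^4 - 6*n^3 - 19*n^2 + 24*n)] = 2*(-n^3 + 13*n^2 - 35*n - 84)/(n^2*(n^4 - 10*n^3 - 23*n^2 + 240*n + 576))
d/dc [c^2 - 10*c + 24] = 2*c - 10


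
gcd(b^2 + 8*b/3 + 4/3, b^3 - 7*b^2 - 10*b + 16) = b + 2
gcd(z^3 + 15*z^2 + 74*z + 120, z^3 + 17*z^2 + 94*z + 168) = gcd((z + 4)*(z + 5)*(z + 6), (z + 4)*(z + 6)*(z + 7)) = z^2 + 10*z + 24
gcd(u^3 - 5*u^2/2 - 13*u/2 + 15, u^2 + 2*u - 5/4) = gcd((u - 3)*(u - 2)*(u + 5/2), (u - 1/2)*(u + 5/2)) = u + 5/2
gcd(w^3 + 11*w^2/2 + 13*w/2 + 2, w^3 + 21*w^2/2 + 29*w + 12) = w^2 + 9*w/2 + 2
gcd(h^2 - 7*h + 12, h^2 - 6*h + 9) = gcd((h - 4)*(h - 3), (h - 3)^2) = h - 3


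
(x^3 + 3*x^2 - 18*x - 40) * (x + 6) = x^4 + 9*x^3 - 148*x - 240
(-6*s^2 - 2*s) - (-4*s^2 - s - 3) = -2*s^2 - s + 3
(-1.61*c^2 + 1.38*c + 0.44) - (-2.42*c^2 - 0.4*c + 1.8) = 0.81*c^2 + 1.78*c - 1.36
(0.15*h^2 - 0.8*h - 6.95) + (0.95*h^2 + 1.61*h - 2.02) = 1.1*h^2 + 0.81*h - 8.97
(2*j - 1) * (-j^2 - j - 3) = -2*j^3 - j^2 - 5*j + 3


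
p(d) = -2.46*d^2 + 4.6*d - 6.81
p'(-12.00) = 63.64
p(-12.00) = -416.25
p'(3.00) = -10.16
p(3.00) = -15.15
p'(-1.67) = 12.82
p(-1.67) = -21.35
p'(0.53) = 1.99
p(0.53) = -5.06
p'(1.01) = -0.37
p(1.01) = -4.67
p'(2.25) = -6.47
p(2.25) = -8.91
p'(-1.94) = 14.14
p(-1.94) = -24.99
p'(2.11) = -5.78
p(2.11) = -8.06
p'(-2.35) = 16.16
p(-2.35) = -31.21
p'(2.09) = -5.68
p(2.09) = -7.94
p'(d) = 4.6 - 4.92*d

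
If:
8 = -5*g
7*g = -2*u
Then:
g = -8/5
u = 28/5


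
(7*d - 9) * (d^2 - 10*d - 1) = 7*d^3 - 79*d^2 + 83*d + 9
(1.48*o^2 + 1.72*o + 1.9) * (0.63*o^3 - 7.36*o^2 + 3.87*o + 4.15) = 0.9324*o^5 - 9.8092*o^4 - 5.7346*o^3 - 1.1856*o^2 + 14.491*o + 7.885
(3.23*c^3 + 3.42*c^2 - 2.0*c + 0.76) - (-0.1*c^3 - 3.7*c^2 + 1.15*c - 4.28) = 3.33*c^3 + 7.12*c^2 - 3.15*c + 5.04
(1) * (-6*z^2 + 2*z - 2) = -6*z^2 + 2*z - 2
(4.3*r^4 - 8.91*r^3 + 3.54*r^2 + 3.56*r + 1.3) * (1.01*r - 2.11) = 4.343*r^5 - 18.0721*r^4 + 22.3755*r^3 - 3.8738*r^2 - 6.1986*r - 2.743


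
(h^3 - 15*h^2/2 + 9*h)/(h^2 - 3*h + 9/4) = 2*h*(h - 6)/(2*h - 3)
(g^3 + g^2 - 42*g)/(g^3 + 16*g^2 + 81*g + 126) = g*(g - 6)/(g^2 + 9*g + 18)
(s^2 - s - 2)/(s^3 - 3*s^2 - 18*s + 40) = (s + 1)/(s^2 - s - 20)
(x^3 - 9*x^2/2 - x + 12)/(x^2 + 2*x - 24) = (x^2 - x/2 - 3)/(x + 6)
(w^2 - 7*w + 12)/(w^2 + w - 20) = (w - 3)/(w + 5)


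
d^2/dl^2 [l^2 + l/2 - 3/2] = 2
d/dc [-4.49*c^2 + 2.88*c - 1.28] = 2.88 - 8.98*c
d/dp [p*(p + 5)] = 2*p + 5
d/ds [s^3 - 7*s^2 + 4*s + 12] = 3*s^2 - 14*s + 4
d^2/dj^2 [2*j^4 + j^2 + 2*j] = 24*j^2 + 2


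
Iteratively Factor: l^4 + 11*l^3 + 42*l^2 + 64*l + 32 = (l + 1)*(l^3 + 10*l^2 + 32*l + 32) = (l + 1)*(l + 4)*(l^2 + 6*l + 8) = (l + 1)*(l + 4)^2*(l + 2)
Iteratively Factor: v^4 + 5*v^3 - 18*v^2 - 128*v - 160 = (v + 4)*(v^3 + v^2 - 22*v - 40) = (v + 4)^2*(v^2 - 3*v - 10) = (v - 5)*(v + 4)^2*(v + 2)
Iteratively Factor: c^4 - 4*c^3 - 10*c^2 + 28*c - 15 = (c - 5)*(c^3 + c^2 - 5*c + 3) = (c - 5)*(c - 1)*(c^2 + 2*c - 3) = (c - 5)*(c - 1)*(c + 3)*(c - 1)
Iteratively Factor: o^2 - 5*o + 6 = (o - 3)*(o - 2)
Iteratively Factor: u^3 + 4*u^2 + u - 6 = (u + 3)*(u^2 + u - 2) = (u + 2)*(u + 3)*(u - 1)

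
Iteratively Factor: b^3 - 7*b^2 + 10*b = (b - 2)*(b^2 - 5*b) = (b - 5)*(b - 2)*(b)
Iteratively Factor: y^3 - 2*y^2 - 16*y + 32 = (y - 2)*(y^2 - 16) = (y - 4)*(y - 2)*(y + 4)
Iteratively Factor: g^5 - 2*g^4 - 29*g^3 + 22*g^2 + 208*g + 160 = (g - 5)*(g^4 + 3*g^3 - 14*g^2 - 48*g - 32) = (g - 5)*(g - 4)*(g^3 + 7*g^2 + 14*g + 8) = (g - 5)*(g - 4)*(g + 2)*(g^2 + 5*g + 4) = (g - 5)*(g - 4)*(g + 2)*(g + 4)*(g + 1)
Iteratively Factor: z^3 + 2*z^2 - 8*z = (z + 4)*(z^2 - 2*z) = z*(z + 4)*(z - 2)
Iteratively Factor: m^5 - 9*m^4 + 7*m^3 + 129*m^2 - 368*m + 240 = (m - 1)*(m^4 - 8*m^3 - m^2 + 128*m - 240) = (m - 3)*(m - 1)*(m^3 - 5*m^2 - 16*m + 80) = (m - 3)*(m - 1)*(m + 4)*(m^2 - 9*m + 20) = (m - 4)*(m - 3)*(m - 1)*(m + 4)*(m - 5)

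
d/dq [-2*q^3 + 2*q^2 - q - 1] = -6*q^2 + 4*q - 1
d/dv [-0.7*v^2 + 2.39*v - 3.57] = 2.39 - 1.4*v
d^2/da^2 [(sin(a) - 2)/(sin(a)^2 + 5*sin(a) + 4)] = (-sin(a)^4 + 14*sin(a)^3 + 42*sin(a)^2 - 16*sin(a) - 124)/((sin(a) + 1)^2*(sin(a) + 4)^3)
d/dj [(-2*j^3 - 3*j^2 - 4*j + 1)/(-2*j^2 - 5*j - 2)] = (4*j^4 + 20*j^3 + 19*j^2 + 16*j + 13)/(4*j^4 + 20*j^3 + 33*j^2 + 20*j + 4)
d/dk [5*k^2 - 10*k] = 10*k - 10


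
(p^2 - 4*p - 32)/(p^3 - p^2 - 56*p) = (p + 4)/(p*(p + 7))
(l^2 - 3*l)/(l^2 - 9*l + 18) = l/(l - 6)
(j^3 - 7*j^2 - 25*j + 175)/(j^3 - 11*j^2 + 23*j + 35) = (j + 5)/(j + 1)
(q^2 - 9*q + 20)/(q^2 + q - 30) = (q - 4)/(q + 6)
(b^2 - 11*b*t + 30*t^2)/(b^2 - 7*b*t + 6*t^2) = (-b + 5*t)/(-b + t)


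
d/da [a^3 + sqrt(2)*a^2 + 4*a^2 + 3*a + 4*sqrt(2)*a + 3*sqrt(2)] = 3*a^2 + 2*sqrt(2)*a + 8*a + 3 + 4*sqrt(2)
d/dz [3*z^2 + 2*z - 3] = 6*z + 2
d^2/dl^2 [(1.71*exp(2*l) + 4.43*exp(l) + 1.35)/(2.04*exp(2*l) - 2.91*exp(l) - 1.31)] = (1.4210854715202e-14*exp(5*l) + 28.587132*exp(4*l) + 81.530559*exp(3*l) + 66.546045*exp(2*l) + 20.713416*exp(l) + 2.455988)*exp(l)/(8.489664*exp(6*l) - 36.330768*exp(5*l) + 35.469684*exp(4*l) + 22.017933*exp(3*l) - 22.777101*exp(2*l) - 14.981553*exp(l) - 2.248091)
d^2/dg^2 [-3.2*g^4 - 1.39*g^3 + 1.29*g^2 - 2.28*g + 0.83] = -38.4*g^2 - 8.34*g + 2.58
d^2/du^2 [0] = 0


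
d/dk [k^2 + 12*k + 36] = 2*k + 12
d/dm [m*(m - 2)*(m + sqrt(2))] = m*(m - 2) + m*(m + sqrt(2)) + (m - 2)*(m + sqrt(2))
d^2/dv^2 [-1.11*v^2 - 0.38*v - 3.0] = -2.22000000000000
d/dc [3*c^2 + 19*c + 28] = 6*c + 19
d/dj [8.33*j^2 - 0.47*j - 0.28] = 16.66*j - 0.47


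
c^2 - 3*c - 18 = (c - 6)*(c + 3)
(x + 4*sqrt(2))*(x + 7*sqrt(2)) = x^2 + 11*sqrt(2)*x + 56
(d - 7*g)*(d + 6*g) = d^2 - d*g - 42*g^2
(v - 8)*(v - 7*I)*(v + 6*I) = v^3 - 8*v^2 - I*v^2 + 42*v + 8*I*v - 336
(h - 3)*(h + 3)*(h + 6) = h^3 + 6*h^2 - 9*h - 54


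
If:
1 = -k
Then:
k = -1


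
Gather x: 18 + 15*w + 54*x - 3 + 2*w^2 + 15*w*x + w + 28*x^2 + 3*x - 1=2*w^2 + 16*w + 28*x^2 + x*(15*w + 57) + 14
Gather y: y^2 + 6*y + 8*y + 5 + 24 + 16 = y^2 + 14*y + 45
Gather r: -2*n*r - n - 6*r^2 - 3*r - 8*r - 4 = -n - 6*r^2 + r*(-2*n - 11) - 4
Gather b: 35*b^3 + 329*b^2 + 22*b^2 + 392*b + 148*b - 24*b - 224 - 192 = 35*b^3 + 351*b^2 + 516*b - 416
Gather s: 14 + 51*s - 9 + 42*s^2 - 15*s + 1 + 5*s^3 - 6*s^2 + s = 5*s^3 + 36*s^2 + 37*s + 6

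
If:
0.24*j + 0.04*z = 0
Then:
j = -0.166666666666667*z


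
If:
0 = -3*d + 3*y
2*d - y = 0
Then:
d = 0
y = 0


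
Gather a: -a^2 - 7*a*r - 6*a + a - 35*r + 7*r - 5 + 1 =-a^2 + a*(-7*r - 5) - 28*r - 4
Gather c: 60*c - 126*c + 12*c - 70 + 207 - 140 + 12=9 - 54*c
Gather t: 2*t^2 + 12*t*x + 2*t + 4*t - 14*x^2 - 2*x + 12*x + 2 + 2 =2*t^2 + t*(12*x + 6) - 14*x^2 + 10*x + 4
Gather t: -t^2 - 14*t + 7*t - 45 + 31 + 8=-t^2 - 7*t - 6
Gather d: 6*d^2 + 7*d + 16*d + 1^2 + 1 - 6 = 6*d^2 + 23*d - 4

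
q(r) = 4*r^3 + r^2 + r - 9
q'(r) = 12*r^2 + 2*r + 1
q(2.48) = 60.64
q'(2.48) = 79.76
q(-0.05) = -9.05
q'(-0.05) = 0.93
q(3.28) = 146.19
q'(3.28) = 136.66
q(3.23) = 139.46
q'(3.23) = 132.65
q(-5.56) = -671.16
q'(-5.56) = 360.84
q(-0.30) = -9.32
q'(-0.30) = 1.48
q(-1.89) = -34.32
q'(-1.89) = 40.09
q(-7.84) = -1882.94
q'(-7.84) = 722.91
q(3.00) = 111.00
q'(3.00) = 115.00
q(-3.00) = -111.00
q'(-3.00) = 103.00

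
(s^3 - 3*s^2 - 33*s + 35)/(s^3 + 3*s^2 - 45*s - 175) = (s - 1)/(s + 5)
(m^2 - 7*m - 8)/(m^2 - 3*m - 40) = (m + 1)/(m + 5)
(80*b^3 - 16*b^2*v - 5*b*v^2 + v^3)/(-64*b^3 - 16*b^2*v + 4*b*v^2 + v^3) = (-5*b + v)/(4*b + v)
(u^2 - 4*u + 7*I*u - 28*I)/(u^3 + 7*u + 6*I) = (u^2 + u*(-4 + 7*I) - 28*I)/(u^3 + 7*u + 6*I)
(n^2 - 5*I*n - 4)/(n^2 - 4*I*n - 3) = (n - 4*I)/(n - 3*I)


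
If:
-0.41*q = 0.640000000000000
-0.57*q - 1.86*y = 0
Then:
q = -1.56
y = 0.48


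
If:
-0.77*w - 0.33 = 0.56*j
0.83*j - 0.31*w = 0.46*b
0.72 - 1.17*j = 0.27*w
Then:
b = 2.26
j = 0.86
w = -1.05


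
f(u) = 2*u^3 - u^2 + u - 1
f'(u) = 6*u^2 - 2*u + 1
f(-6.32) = -552.13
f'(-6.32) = 253.29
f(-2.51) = -41.44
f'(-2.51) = 43.82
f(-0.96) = -4.65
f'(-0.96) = 8.45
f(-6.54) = -609.76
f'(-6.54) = 270.71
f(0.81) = 0.22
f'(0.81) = 3.32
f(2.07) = 14.52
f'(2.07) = 22.57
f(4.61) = 178.30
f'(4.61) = 119.29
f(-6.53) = -607.06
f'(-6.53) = 269.91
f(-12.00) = -3613.00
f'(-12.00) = 889.00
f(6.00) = 401.00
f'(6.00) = 205.00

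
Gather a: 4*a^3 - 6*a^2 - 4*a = 4*a^3 - 6*a^2 - 4*a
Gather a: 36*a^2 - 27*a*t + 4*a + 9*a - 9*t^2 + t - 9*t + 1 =36*a^2 + a*(13 - 27*t) - 9*t^2 - 8*t + 1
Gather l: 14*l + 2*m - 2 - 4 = 14*l + 2*m - 6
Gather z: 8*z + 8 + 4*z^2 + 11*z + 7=4*z^2 + 19*z + 15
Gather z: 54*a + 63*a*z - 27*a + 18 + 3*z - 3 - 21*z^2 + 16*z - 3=27*a - 21*z^2 + z*(63*a + 19) + 12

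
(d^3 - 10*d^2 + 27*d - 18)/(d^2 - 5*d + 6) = (d^2 - 7*d + 6)/(d - 2)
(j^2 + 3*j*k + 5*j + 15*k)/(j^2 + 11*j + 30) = (j + 3*k)/(j + 6)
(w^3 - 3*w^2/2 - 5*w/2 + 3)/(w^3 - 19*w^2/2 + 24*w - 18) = (2*w^2 + w - 3)/(2*w^2 - 15*w + 18)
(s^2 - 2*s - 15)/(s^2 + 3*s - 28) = (s^2 - 2*s - 15)/(s^2 + 3*s - 28)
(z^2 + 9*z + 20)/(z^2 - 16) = (z + 5)/(z - 4)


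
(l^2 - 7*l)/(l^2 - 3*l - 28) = l/(l + 4)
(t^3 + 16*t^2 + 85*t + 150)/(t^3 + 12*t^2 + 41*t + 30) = (t + 5)/(t + 1)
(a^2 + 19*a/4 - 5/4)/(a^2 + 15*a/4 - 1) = (a + 5)/(a + 4)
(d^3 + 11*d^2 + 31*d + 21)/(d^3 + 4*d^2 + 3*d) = (d + 7)/d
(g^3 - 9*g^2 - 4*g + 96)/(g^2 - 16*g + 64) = (g^2 - g - 12)/(g - 8)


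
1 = 1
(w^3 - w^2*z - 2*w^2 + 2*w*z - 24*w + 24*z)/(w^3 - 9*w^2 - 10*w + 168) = (w - z)/(w - 7)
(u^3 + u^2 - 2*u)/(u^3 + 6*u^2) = (u^2 + u - 2)/(u*(u + 6))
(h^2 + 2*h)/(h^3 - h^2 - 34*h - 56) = h/(h^2 - 3*h - 28)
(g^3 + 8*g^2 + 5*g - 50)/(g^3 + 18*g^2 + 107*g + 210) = (g^2 + 3*g - 10)/(g^2 + 13*g + 42)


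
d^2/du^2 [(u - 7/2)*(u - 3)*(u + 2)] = 6*u - 9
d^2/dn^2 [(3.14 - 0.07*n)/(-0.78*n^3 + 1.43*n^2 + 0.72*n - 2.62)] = (0.255528*n^5 - 23.39298*n^4 + 56.402606*n^3 - 29.661996*n^2 + 20.677332*n - 26.520104)/(0.474552*n^9 - 2.610036*n^8 + 3.470922*n^7 + 6.676345*n^6 - 20.738016*n^5 + 5.020626*n^4 + 31.87476*n^3 - 25.373652*n^2 - 14.827104*n + 17.984728)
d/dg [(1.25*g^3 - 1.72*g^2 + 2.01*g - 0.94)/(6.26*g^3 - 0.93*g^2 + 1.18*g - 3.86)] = (-3.5527136788005e-15*g^5 + 9.6047*g^4 - 22.2152*g^3 + 3.0179*g^2 + 11.53*g - 6.6494)/(39.1876*g^6 - 11.6436*g^5 + 15.6385*g^4 - 50.522*g^3 + 8.572*g^2 - 9.1096*g + 14.8996)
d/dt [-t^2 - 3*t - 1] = -2*t - 3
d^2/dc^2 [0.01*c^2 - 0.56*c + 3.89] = 0.0200000000000000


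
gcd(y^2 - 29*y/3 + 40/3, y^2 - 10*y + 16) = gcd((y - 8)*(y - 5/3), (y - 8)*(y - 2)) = y - 8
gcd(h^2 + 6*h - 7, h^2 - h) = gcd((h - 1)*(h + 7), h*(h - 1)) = h - 1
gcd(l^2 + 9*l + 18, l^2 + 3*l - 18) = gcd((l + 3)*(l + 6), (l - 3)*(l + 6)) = l + 6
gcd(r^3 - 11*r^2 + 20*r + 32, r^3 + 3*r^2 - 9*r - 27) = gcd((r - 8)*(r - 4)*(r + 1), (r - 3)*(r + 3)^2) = 1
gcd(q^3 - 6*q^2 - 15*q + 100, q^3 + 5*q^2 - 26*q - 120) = q^2 - q - 20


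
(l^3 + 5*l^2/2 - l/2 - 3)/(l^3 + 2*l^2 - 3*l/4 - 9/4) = 2*(l + 2)/(2*l + 3)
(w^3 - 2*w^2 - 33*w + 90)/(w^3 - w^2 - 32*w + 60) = (w - 3)/(w - 2)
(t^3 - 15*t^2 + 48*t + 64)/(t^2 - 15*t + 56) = (t^2 - 7*t - 8)/(t - 7)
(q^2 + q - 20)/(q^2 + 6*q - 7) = (q^2 + q - 20)/(q^2 + 6*q - 7)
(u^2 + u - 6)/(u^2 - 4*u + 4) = (u + 3)/(u - 2)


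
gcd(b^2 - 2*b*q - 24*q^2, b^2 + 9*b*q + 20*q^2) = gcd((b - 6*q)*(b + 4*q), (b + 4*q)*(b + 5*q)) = b + 4*q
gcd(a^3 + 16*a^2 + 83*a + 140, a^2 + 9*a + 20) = a^2 + 9*a + 20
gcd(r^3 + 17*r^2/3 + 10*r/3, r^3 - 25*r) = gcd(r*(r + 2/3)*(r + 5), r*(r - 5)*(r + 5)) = r^2 + 5*r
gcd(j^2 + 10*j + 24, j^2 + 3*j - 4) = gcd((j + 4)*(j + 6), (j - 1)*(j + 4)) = j + 4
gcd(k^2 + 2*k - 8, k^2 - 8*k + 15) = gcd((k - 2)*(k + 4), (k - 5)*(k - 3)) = 1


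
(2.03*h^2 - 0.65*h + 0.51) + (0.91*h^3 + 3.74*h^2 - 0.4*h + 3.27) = 0.91*h^3 + 5.77*h^2 - 1.05*h + 3.78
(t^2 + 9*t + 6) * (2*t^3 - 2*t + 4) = 2*t^5 + 18*t^4 + 10*t^3 - 14*t^2 + 24*t + 24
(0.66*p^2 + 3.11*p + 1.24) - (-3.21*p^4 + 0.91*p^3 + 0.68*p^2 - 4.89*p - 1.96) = 3.21*p^4 - 0.91*p^3 - 0.02*p^2 + 8.0*p + 3.2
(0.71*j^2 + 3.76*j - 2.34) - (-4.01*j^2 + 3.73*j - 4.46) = 4.72*j^2 + 0.0299999999999998*j + 2.12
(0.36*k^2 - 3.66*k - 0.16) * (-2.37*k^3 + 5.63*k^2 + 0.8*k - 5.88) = -0.8532*k^5 + 10.701*k^4 - 19.9386*k^3 - 5.9456*k^2 + 21.3928*k + 0.9408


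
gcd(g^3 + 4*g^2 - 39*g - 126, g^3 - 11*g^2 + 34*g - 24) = g - 6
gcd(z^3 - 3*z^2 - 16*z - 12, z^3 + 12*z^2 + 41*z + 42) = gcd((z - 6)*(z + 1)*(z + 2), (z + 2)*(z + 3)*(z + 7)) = z + 2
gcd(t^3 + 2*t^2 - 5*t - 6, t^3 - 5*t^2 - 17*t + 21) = t + 3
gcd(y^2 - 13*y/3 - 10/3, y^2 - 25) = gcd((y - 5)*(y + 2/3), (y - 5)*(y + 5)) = y - 5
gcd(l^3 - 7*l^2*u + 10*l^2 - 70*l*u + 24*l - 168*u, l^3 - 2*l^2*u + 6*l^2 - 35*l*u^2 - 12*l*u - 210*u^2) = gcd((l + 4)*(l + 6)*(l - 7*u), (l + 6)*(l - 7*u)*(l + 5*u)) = -l^2 + 7*l*u - 6*l + 42*u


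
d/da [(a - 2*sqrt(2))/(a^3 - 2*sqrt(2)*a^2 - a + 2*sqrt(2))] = -2*a/(a^4 - 2*a^2 + 1)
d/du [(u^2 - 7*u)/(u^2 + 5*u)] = 12/(u^2 + 10*u + 25)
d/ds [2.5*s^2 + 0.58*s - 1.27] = 5.0*s + 0.58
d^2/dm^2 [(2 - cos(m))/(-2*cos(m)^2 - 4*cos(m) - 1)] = (-36*sin(m)^4*cos(m) + 40*sin(m)^4 - 52*sin(m)^2 - 64*cos(m) + 9*cos(3*m) + 2*cos(5*m) - 52)/(-2*sin(m)^2 + 4*cos(m) + 3)^3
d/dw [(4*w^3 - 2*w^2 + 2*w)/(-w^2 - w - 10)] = 4*(-w^4 - 2*w^3 - 29*w^2 + 10*w - 5)/(w^4 + 2*w^3 + 21*w^2 + 20*w + 100)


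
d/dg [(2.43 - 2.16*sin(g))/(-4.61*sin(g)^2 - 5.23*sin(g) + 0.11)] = (-9.9576*sin(g)^2 + 22.4046*sin(g) + 12.4713)*cos(g)/(21.2521*sin(g)^4 + 48.2206*sin(g)^3 + 26.3387*sin(g)^2 - 1.1506*sin(g) + 0.0121)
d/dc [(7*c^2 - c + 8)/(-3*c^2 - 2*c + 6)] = (-17*c^2 + 132*c + 10)/(9*c^4 + 12*c^3 - 32*c^2 - 24*c + 36)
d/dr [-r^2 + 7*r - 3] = 7 - 2*r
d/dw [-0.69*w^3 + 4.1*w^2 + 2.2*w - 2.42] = -2.07*w^2 + 8.2*w + 2.2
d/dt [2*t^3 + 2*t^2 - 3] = 2*t*(3*t + 2)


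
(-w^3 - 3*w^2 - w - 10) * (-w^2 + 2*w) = w^5 + w^4 - 5*w^3 + 8*w^2 - 20*w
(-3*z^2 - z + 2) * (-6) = 18*z^2 + 6*z - 12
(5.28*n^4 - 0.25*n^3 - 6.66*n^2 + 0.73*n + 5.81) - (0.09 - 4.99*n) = 5.28*n^4 - 0.25*n^3 - 6.66*n^2 + 5.72*n + 5.72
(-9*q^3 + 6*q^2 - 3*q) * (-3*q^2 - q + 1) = 27*q^5 - 9*q^4 - 6*q^3 + 9*q^2 - 3*q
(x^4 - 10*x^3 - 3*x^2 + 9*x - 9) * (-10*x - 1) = -10*x^5 + 99*x^4 + 40*x^3 - 87*x^2 + 81*x + 9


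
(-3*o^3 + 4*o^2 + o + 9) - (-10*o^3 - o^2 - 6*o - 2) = 7*o^3 + 5*o^2 + 7*o + 11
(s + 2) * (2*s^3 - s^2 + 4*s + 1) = 2*s^4 + 3*s^3 + 2*s^2 + 9*s + 2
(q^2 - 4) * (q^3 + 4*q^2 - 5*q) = q^5 + 4*q^4 - 9*q^3 - 16*q^2 + 20*q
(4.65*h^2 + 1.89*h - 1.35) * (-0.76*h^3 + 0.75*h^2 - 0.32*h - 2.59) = -3.534*h^5 + 2.0511*h^4 + 0.9555*h^3 - 13.6608*h^2 - 4.4631*h + 3.4965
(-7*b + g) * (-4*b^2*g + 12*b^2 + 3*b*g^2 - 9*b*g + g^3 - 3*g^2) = 28*b^3*g - 84*b^3 - 25*b^2*g^2 + 75*b^2*g - 4*b*g^3 + 12*b*g^2 + g^4 - 3*g^3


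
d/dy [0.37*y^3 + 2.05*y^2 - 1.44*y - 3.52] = 1.11*y^2 + 4.1*y - 1.44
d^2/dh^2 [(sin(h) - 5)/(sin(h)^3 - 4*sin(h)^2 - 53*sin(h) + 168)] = (-4*sin(h)^7 + 57*sin(h)^6 - 442*sin(h)^5 + 2102*sin(h)^4 - 7954*sin(h)^3 + 17675*sin(h)^2 + 19008*sin(h) - 17002)/(sin(h)^3 - 4*sin(h)^2 - 53*sin(h) + 168)^3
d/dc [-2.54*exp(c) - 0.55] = -2.54*exp(c)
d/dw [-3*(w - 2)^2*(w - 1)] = 3*(4 - 3*w)*(w - 2)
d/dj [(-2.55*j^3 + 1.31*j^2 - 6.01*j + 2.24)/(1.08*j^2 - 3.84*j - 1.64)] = (-2.754*j^4 + 19.584*j^3 + 14.0064*j^2 - 9.1352*j + 18.458)/(1.1664*j^4 - 8.2944*j^3 + 11.2032*j^2 + 12.5952*j + 2.6896)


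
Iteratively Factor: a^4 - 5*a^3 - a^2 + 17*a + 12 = (a - 3)*(a^3 - 2*a^2 - 7*a - 4) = (a - 4)*(a - 3)*(a^2 + 2*a + 1) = (a - 4)*(a - 3)*(a + 1)*(a + 1)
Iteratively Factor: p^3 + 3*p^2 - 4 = (p + 2)*(p^2 + p - 2) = (p - 1)*(p + 2)*(p + 2)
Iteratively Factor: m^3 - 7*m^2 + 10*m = (m - 2)*(m^2 - 5*m) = (m - 5)*(m - 2)*(m)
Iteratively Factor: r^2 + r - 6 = (r + 3)*(r - 2)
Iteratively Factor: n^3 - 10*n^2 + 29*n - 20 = (n - 5)*(n^2 - 5*n + 4) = (n - 5)*(n - 1)*(n - 4)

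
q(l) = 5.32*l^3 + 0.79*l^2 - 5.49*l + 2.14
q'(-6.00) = 559.59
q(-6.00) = -1085.60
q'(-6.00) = 559.59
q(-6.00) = -1085.60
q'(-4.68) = 336.68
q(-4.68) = -500.18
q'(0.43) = -1.86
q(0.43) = 0.35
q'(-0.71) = 1.43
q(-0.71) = 4.53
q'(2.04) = 64.15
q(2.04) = 39.39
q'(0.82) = 6.54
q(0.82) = 1.10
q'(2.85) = 128.65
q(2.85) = 116.06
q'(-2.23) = 70.35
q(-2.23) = -40.69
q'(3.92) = 245.95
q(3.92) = 313.22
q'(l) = 15.96*l^2 + 1.58*l - 5.49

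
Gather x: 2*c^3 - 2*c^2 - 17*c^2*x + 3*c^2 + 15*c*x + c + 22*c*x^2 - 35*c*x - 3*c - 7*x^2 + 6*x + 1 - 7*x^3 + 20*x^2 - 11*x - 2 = 2*c^3 + c^2 - 2*c - 7*x^3 + x^2*(22*c + 13) + x*(-17*c^2 - 20*c - 5) - 1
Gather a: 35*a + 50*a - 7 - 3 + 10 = 85*a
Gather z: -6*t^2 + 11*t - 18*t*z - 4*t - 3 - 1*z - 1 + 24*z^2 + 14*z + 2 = -6*t^2 + 7*t + 24*z^2 + z*(13 - 18*t) - 2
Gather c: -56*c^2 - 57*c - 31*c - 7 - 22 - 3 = -56*c^2 - 88*c - 32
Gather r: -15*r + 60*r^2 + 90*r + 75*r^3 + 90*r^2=75*r^3 + 150*r^2 + 75*r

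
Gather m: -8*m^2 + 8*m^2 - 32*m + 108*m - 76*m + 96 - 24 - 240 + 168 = 0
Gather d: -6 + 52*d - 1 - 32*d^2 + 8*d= -32*d^2 + 60*d - 7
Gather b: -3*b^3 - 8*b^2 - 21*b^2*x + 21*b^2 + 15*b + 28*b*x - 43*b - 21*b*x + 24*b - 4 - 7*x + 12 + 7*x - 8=-3*b^3 + b^2*(13 - 21*x) + b*(7*x - 4)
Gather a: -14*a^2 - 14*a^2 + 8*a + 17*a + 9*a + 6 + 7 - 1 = -28*a^2 + 34*a + 12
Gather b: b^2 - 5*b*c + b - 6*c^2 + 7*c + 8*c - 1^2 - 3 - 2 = b^2 + b*(1 - 5*c) - 6*c^2 + 15*c - 6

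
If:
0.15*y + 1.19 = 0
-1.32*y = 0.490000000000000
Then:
No Solution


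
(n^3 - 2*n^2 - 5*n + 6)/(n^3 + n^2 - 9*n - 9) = (n^2 + n - 2)/(n^2 + 4*n + 3)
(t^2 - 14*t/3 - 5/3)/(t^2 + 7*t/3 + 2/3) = (t - 5)/(t + 2)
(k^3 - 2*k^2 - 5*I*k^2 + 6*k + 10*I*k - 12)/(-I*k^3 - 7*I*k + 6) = (I*k^2 + 2*k*(3 - I) - 12)/(k^2 - I*k + 6)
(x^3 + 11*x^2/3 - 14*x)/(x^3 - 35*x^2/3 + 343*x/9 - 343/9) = 3*x*(x + 6)/(3*x^2 - 28*x + 49)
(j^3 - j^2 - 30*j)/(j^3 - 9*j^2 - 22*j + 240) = j/(j - 8)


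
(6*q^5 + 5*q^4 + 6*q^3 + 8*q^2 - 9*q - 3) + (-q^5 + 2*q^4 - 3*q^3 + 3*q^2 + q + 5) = 5*q^5 + 7*q^4 + 3*q^3 + 11*q^2 - 8*q + 2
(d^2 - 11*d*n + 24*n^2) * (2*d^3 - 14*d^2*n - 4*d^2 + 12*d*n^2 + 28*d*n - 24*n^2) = 2*d^5 - 36*d^4*n - 4*d^4 + 214*d^3*n^2 + 72*d^3*n - 468*d^2*n^3 - 428*d^2*n^2 + 288*d*n^4 + 936*d*n^3 - 576*n^4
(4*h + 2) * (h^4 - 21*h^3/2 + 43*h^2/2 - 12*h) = 4*h^5 - 40*h^4 + 65*h^3 - 5*h^2 - 24*h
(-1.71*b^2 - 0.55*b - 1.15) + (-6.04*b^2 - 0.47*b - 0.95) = -7.75*b^2 - 1.02*b - 2.1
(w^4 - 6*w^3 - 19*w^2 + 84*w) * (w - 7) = w^5 - 13*w^4 + 23*w^3 + 217*w^2 - 588*w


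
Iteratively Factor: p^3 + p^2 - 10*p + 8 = (p - 2)*(p^2 + 3*p - 4) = (p - 2)*(p - 1)*(p + 4)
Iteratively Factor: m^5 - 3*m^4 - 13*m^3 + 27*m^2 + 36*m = (m + 1)*(m^4 - 4*m^3 - 9*m^2 + 36*m) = m*(m + 1)*(m^3 - 4*m^2 - 9*m + 36) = m*(m - 4)*(m + 1)*(m^2 - 9) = m*(m - 4)*(m - 3)*(m + 1)*(m + 3)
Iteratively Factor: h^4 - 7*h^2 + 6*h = (h + 3)*(h^3 - 3*h^2 + 2*h) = (h - 2)*(h + 3)*(h^2 - h) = h*(h - 2)*(h + 3)*(h - 1)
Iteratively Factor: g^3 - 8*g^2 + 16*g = (g - 4)*(g^2 - 4*g) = (g - 4)^2*(g)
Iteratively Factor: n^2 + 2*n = (n + 2)*(n)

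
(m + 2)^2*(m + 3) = m^3 + 7*m^2 + 16*m + 12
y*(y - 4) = y^2 - 4*y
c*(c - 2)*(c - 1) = c^3 - 3*c^2 + 2*c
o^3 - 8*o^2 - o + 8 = (o - 8)*(o - 1)*(o + 1)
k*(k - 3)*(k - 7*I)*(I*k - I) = I*k^4 + 7*k^3 - 4*I*k^3 - 28*k^2 + 3*I*k^2 + 21*k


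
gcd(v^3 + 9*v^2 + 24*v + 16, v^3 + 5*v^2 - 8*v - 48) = v^2 + 8*v + 16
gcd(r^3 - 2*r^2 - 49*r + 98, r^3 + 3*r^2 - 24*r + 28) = r^2 + 5*r - 14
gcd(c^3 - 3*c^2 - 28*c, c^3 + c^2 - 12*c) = c^2 + 4*c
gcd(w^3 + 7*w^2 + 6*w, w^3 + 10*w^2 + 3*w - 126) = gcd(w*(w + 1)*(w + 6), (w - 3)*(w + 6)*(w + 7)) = w + 6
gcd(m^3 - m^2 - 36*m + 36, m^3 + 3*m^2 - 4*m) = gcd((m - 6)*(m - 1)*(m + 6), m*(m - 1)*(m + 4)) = m - 1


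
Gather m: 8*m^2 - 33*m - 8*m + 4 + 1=8*m^2 - 41*m + 5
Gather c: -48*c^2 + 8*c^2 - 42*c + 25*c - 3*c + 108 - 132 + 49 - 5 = -40*c^2 - 20*c + 20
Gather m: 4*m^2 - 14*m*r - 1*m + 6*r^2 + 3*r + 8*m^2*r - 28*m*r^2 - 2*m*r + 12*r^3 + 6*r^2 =m^2*(8*r + 4) + m*(-28*r^2 - 16*r - 1) + 12*r^3 + 12*r^2 + 3*r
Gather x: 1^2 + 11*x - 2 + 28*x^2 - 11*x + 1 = 28*x^2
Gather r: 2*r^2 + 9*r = 2*r^2 + 9*r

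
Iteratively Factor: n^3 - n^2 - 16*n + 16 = (n - 4)*(n^2 + 3*n - 4) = (n - 4)*(n - 1)*(n + 4)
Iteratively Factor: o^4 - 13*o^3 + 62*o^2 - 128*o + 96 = (o - 4)*(o^3 - 9*o^2 + 26*o - 24) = (o - 4)*(o - 3)*(o^2 - 6*o + 8) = (o - 4)^2*(o - 3)*(o - 2)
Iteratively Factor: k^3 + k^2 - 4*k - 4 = (k + 2)*(k^2 - k - 2) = (k - 2)*(k + 2)*(k + 1)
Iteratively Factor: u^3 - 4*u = (u)*(u^2 - 4) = u*(u - 2)*(u + 2)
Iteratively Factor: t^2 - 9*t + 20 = (t - 4)*(t - 5)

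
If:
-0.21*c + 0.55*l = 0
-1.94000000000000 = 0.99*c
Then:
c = -1.96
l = -0.75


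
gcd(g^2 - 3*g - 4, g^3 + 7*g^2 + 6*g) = g + 1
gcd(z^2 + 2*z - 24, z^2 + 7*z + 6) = z + 6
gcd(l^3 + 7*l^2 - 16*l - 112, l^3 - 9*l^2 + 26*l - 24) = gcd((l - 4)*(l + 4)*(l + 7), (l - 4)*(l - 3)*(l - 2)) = l - 4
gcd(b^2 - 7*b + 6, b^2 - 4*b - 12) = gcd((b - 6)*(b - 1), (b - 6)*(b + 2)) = b - 6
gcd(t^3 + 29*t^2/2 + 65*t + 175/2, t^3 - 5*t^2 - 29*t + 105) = t + 5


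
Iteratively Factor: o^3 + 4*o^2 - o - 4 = (o - 1)*(o^2 + 5*o + 4) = (o - 1)*(o + 4)*(o + 1)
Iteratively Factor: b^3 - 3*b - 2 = (b - 2)*(b^2 + 2*b + 1) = (b - 2)*(b + 1)*(b + 1)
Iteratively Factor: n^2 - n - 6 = (n - 3)*(n + 2)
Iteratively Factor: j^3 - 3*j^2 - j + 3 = (j - 1)*(j^2 - 2*j - 3) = (j - 1)*(j + 1)*(j - 3)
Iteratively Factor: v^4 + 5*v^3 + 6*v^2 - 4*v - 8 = (v + 2)*(v^3 + 3*v^2 - 4) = (v - 1)*(v + 2)*(v^2 + 4*v + 4) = (v - 1)*(v + 2)^2*(v + 2)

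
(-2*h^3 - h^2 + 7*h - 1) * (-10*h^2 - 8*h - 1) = 20*h^5 + 26*h^4 - 60*h^3 - 45*h^2 + h + 1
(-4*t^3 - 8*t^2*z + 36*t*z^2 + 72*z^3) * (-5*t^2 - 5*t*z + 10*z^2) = 20*t^5 + 60*t^4*z - 180*t^3*z^2 - 620*t^2*z^3 + 720*z^5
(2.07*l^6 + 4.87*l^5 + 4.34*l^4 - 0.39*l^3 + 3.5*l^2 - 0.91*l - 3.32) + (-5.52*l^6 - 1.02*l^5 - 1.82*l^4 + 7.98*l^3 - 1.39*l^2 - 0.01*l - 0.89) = -3.45*l^6 + 3.85*l^5 + 2.52*l^4 + 7.59*l^3 + 2.11*l^2 - 0.92*l - 4.21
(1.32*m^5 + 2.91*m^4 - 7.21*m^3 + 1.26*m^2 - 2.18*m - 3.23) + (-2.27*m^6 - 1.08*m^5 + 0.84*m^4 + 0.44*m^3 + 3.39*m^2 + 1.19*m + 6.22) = -2.27*m^6 + 0.24*m^5 + 3.75*m^4 - 6.77*m^3 + 4.65*m^2 - 0.99*m + 2.99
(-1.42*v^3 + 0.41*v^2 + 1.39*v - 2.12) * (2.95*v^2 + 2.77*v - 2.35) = -4.189*v^5 - 2.7239*v^4 + 8.5732*v^3 - 3.3672*v^2 - 9.1389*v + 4.982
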